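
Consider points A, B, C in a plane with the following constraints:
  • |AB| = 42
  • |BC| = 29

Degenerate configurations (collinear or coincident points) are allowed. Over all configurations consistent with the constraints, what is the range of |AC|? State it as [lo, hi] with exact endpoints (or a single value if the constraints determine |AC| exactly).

|AB| ∈ {42}
|BC| ∈ {29}
|AC| ∈ [13, 71]

|AC| ∈ [13, 71]  (≈ [13.0000, 71.0000])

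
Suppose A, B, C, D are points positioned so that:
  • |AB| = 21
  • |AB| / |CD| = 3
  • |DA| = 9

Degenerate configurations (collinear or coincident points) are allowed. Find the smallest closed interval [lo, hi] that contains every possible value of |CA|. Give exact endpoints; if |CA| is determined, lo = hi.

|AB| ∈ {21}
|AD| ∈ {9}
|CD| ∈ {7}
|BD| ∈ [12, 30]
|AC| ∈ [2, 16]
|BC| ∈ [5, 37]

|CA| ∈ [2, 16]  (≈ [2.0000, 16.0000])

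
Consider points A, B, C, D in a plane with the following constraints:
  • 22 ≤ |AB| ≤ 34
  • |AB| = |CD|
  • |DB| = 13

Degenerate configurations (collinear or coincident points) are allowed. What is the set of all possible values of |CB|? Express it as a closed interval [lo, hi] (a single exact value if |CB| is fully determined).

|CB| ∈ [9, 47]  (≈ [9.0000, 47.0000])

|AB| ∈ [22, 34]
|BD| ∈ {13}
|CD| ∈ [22, 34]
|AD| ∈ [9, 47]
|BC| ∈ [9, 47]
|AC| ∈ [0, 81]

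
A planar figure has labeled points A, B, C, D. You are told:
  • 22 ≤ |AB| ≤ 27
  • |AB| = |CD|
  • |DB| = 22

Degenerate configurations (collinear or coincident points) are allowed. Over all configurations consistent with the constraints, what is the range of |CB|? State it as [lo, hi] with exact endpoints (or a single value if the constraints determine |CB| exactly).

|CB| ∈ [0, 49]  (≈ [0.0000, 49.0000])

|AB| ∈ [22, 27]
|BD| ∈ {22}
|CD| ∈ [22, 27]
|AD| ∈ [0, 49]
|BC| ∈ [0, 49]
|AC| ∈ [0, 76]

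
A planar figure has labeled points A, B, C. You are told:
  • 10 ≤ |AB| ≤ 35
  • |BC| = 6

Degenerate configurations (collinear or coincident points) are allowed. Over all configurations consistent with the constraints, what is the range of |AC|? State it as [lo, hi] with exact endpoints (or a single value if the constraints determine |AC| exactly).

|AB| ∈ [10, 35]
|BC| ∈ {6}
|AC| ∈ [4, 41]

|AC| ∈ [4, 41]  (≈ [4.0000, 41.0000])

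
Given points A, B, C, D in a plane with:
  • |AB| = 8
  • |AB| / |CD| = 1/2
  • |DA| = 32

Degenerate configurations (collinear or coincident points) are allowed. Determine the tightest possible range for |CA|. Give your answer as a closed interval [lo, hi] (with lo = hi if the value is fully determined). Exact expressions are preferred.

|AB| ∈ {8}
|AD| ∈ {32}
|CD| ∈ {16}
|BD| ∈ [24, 40]
|AC| ∈ [16, 48]
|BC| ∈ [8, 56]

|CA| ∈ [16, 48]  (≈ [16.0000, 48.0000])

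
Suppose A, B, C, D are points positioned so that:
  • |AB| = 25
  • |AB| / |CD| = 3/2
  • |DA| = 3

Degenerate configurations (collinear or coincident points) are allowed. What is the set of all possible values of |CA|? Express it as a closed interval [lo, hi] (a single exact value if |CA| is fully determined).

|AB| ∈ {25}
|AD| ∈ {3}
|CD| ∈ {50/3}
|BD| ∈ [22, 28]
|AC| ∈ [41/3, 59/3]
|BC| ∈ [16/3, 134/3]

|CA| ∈ [41/3, 59/3]  (≈ [13.6667, 19.6667])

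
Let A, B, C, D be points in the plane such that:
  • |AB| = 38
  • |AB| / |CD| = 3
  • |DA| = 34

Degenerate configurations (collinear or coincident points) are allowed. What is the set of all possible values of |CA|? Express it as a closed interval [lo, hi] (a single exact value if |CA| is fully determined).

|AB| ∈ {38}
|AD| ∈ {34}
|CD| ∈ {38/3}
|BD| ∈ [4, 72]
|AC| ∈ [64/3, 140/3]
|BC| ∈ [0, 254/3]

|CA| ∈ [64/3, 140/3]  (≈ [21.3333, 46.6667])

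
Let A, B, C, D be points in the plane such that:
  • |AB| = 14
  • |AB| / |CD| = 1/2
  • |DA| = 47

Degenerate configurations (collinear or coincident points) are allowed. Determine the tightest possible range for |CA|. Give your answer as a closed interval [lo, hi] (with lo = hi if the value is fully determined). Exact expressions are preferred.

|CA| ∈ [19, 75]  (≈ [19.0000, 75.0000])

|AB| ∈ {14}
|AD| ∈ {47}
|CD| ∈ {28}
|BD| ∈ [33, 61]
|AC| ∈ [19, 75]
|BC| ∈ [5, 89]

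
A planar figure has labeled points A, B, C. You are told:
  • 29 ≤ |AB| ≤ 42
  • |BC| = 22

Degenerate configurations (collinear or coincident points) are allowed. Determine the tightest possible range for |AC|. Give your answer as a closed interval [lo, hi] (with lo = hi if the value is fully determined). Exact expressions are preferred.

|AC| ∈ [7, 64]  (≈ [7.0000, 64.0000])

|AB| ∈ [29, 42]
|BC| ∈ {22}
|AC| ∈ [7, 64]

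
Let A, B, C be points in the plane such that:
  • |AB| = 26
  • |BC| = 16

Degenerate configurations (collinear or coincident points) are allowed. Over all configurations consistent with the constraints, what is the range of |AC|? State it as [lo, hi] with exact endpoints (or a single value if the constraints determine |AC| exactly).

|AC| ∈ [10, 42]  (≈ [10.0000, 42.0000])

|AB| ∈ {26}
|BC| ∈ {16}
|AC| ∈ [10, 42]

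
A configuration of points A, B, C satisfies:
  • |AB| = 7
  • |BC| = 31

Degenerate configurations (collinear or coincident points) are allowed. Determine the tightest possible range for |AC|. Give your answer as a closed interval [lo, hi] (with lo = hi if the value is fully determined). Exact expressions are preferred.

|AC| ∈ [24, 38]  (≈ [24.0000, 38.0000])

|AB| ∈ {7}
|BC| ∈ {31}
|AC| ∈ [24, 38]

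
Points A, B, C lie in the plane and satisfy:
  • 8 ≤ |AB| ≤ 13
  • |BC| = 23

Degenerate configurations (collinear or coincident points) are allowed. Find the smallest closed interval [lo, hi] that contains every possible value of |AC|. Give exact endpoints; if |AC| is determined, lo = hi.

|AB| ∈ [8, 13]
|BC| ∈ {23}
|AC| ∈ [10, 36]

|AC| ∈ [10, 36]  (≈ [10.0000, 36.0000])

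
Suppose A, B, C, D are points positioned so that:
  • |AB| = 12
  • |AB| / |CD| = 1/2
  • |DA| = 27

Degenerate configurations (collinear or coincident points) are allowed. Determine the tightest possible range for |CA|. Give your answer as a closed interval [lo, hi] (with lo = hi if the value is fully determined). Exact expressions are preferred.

|CA| ∈ [3, 51]  (≈ [3.0000, 51.0000])

|AB| ∈ {12}
|AD| ∈ {27}
|CD| ∈ {24}
|BD| ∈ [15, 39]
|AC| ∈ [3, 51]
|BC| ∈ [0, 63]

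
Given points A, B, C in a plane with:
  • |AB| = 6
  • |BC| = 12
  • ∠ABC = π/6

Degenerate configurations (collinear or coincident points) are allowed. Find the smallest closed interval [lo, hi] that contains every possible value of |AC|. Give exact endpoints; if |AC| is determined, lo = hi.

|AB| ∈ {6}
|BC| ∈ {12}
|AC| ∈ {6·√(5 - 2·√(3))}

|AC| = 6·√(5 - 2·√(3))  (≈ 7.4359)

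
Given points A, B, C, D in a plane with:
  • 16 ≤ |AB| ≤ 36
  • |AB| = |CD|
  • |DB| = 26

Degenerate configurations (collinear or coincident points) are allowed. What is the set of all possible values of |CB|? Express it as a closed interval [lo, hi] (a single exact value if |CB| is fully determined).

|AB| ∈ [16, 36]
|BD| ∈ {26}
|CD| ∈ [16, 36]
|AD| ∈ [0, 62]
|BC| ∈ [0, 62]
|AC| ∈ [0, 98]

|CB| ∈ [0, 62]  (≈ [0.0000, 62.0000])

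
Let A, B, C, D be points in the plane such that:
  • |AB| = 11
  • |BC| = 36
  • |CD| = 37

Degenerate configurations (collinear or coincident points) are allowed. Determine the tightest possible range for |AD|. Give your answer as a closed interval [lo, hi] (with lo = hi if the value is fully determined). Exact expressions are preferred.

|AD| ∈ [0, 84]  (≈ [0.0000, 84.0000])

|AB| ∈ {11}
|BC| ∈ {36}
|CD| ∈ {37}
|AC| ∈ [25, 47]
|BD| ∈ [1, 73]
|AD| ∈ [0, 84]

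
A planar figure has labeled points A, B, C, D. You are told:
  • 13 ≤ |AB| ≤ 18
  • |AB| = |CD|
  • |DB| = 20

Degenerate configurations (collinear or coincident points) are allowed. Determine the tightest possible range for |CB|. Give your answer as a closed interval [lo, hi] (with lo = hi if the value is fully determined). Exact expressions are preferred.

|CB| ∈ [2, 38]  (≈ [2.0000, 38.0000])

|AB| ∈ [13, 18]
|BD| ∈ {20}
|CD| ∈ [13, 18]
|AD| ∈ [2, 38]
|BC| ∈ [2, 38]
|AC| ∈ [0, 56]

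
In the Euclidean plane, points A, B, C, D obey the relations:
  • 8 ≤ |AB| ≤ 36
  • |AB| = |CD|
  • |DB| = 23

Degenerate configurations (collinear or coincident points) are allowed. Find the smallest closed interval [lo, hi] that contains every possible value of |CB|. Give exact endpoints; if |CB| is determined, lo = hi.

|CB| ∈ [0, 59]  (≈ [0.0000, 59.0000])

|AB| ∈ [8, 36]
|BD| ∈ {23}
|CD| ∈ [8, 36]
|AD| ∈ [0, 59]
|BC| ∈ [0, 59]
|AC| ∈ [0, 95]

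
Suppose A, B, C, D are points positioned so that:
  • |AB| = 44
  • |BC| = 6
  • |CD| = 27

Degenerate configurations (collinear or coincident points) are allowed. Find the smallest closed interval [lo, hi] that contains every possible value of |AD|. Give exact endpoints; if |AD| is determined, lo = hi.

|AB| ∈ {44}
|BC| ∈ {6}
|CD| ∈ {27}
|AC| ∈ [38, 50]
|BD| ∈ [21, 33]
|AD| ∈ [11, 77]

|AD| ∈ [11, 77]  (≈ [11.0000, 77.0000])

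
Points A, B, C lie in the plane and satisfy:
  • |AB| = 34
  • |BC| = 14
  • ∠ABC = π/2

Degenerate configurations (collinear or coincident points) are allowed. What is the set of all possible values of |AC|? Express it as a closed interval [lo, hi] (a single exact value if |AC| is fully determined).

|AC| = 26·√(2)  (≈ 36.7696)

|AB| ∈ {34}
|BC| ∈ {14}
|AC| ∈ {26·√(2)}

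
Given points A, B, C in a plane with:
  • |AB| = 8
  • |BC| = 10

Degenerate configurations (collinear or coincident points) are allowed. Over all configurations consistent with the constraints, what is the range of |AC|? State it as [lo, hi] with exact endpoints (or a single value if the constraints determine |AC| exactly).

|AC| ∈ [2, 18]  (≈ [2.0000, 18.0000])

|AB| ∈ {8}
|BC| ∈ {10}
|AC| ∈ [2, 18]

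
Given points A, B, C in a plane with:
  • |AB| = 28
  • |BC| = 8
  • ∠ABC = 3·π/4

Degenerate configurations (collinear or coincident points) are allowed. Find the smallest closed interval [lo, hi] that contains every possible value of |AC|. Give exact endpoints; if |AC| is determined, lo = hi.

|AC| = 4·√(14·√(2) + 53)  (≈ 34.1289)

|AB| ∈ {28}
|BC| ∈ {8}
|AC| ∈ {4·√(14·√(2) + 53)}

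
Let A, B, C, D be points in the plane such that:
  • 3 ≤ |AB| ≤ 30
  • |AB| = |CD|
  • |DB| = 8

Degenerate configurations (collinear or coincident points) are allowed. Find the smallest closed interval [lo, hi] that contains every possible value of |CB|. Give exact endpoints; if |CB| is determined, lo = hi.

|AB| ∈ [3, 30]
|BD| ∈ {8}
|CD| ∈ [3, 30]
|AD| ∈ [0, 38]
|BC| ∈ [0, 38]
|AC| ∈ [0, 68]

|CB| ∈ [0, 38]  (≈ [0.0000, 38.0000])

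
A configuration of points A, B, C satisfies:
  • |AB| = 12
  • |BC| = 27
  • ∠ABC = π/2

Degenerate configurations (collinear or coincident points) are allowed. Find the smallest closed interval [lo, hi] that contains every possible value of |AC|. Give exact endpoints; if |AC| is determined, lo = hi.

|AB| ∈ {12}
|BC| ∈ {27}
|AC| ∈ {3·√(97)}

|AC| = 3·√(97)  (≈ 29.5466)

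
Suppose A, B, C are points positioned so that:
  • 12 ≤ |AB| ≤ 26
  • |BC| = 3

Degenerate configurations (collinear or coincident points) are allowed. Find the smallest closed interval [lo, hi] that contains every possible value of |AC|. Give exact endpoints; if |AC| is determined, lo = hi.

|AC| ∈ [9, 29]  (≈ [9.0000, 29.0000])

|AB| ∈ [12, 26]
|BC| ∈ {3}
|AC| ∈ [9, 29]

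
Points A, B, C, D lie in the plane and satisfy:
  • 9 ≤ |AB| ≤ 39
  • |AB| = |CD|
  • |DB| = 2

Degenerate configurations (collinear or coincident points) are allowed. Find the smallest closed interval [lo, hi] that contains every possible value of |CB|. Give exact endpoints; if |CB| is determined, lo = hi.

|CB| ∈ [7, 41]  (≈ [7.0000, 41.0000])

|AB| ∈ [9, 39]
|BD| ∈ {2}
|CD| ∈ [9, 39]
|AD| ∈ [7, 41]
|BC| ∈ [7, 41]
|AC| ∈ [0, 80]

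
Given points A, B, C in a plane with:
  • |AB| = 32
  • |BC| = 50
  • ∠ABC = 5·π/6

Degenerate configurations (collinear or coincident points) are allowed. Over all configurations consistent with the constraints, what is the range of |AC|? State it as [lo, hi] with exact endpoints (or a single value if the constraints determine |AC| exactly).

|AB| ∈ {32}
|BC| ∈ {50}
|AC| ∈ {2·√(400·√(3) + 881)}

|AC| = 2·√(400·√(3) + 881)  (≈ 79.3428)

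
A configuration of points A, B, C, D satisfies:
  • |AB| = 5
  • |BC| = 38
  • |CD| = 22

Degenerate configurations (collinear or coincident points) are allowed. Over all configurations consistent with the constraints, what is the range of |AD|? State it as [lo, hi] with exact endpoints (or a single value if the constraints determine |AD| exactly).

|AD| ∈ [11, 65]  (≈ [11.0000, 65.0000])

|AB| ∈ {5}
|BC| ∈ {38}
|CD| ∈ {22}
|AC| ∈ [33, 43]
|BD| ∈ [16, 60]
|AD| ∈ [11, 65]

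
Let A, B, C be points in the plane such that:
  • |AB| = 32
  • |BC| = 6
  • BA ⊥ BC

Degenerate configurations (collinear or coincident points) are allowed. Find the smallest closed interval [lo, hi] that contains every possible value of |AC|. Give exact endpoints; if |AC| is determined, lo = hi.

|AC| = 2·√(265)  (≈ 32.5576)

|AB| ∈ {32}
|BC| ∈ {6}
|AC| ∈ {2·√(265)}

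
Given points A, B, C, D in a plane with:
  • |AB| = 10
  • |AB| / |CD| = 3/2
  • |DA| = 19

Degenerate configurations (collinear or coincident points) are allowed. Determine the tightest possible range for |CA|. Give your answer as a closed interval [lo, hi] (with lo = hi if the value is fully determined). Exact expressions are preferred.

|CA| ∈ [37/3, 77/3]  (≈ [12.3333, 25.6667])

|AB| ∈ {10}
|AD| ∈ {19}
|CD| ∈ {20/3}
|BD| ∈ [9, 29]
|AC| ∈ [37/3, 77/3]
|BC| ∈ [7/3, 107/3]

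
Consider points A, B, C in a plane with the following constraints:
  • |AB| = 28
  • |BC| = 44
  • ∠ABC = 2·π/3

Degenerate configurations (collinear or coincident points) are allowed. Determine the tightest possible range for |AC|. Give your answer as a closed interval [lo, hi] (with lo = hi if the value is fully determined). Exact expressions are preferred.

|AB| ∈ {28}
|BC| ∈ {44}
|AC| ∈ {4·√(247)}

|AC| = 4·√(247)  (≈ 62.8649)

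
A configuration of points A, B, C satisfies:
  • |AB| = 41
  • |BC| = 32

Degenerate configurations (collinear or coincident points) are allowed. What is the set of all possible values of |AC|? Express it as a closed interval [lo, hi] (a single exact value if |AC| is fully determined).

|AC| ∈ [9, 73]  (≈ [9.0000, 73.0000])

|AB| ∈ {41}
|BC| ∈ {32}
|AC| ∈ [9, 73]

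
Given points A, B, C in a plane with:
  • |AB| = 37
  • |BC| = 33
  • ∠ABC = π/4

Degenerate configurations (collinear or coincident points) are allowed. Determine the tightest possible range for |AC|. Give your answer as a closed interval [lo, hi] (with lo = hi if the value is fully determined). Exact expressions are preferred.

|AC| = √(2458 - 1221·√(2))  (≈ 27.0415)

|AB| ∈ {37}
|BC| ∈ {33}
|AC| ∈ {√(2458 - 1221·√(2))}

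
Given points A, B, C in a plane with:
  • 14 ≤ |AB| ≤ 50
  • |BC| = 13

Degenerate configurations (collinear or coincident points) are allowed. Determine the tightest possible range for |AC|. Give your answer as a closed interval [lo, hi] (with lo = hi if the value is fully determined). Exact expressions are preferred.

|AB| ∈ [14, 50]
|BC| ∈ {13}
|AC| ∈ [1, 63]

|AC| ∈ [1, 63]  (≈ [1.0000, 63.0000])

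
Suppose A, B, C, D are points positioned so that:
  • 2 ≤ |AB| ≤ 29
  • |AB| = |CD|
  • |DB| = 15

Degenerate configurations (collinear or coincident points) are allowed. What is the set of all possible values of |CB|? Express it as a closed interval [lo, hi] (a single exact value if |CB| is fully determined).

|CB| ∈ [0, 44]  (≈ [0.0000, 44.0000])

|AB| ∈ [2, 29]
|BD| ∈ {15}
|CD| ∈ [2, 29]
|AD| ∈ [0, 44]
|BC| ∈ [0, 44]
|AC| ∈ [0, 73]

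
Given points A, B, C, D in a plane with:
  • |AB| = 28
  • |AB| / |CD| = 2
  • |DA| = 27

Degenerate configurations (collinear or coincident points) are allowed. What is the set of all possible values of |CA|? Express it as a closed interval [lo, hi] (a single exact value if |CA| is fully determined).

|AB| ∈ {28}
|AD| ∈ {27}
|CD| ∈ {14}
|BD| ∈ [1, 55]
|AC| ∈ [13, 41]
|BC| ∈ [0, 69]

|CA| ∈ [13, 41]  (≈ [13.0000, 41.0000])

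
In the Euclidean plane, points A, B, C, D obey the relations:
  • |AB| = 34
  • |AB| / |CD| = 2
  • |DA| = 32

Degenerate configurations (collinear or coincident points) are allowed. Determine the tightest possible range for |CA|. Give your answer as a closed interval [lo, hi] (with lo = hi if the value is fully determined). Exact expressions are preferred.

|AB| ∈ {34}
|AD| ∈ {32}
|CD| ∈ {17}
|BD| ∈ [2, 66]
|AC| ∈ [15, 49]
|BC| ∈ [0, 83]

|CA| ∈ [15, 49]  (≈ [15.0000, 49.0000])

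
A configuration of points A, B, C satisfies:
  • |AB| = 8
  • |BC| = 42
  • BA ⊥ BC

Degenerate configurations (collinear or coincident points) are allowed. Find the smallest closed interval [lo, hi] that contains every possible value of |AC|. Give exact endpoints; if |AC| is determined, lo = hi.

|AC| = 2·√(457)  (≈ 42.7551)

|AB| ∈ {8}
|BC| ∈ {42}
|AC| ∈ {2·√(457)}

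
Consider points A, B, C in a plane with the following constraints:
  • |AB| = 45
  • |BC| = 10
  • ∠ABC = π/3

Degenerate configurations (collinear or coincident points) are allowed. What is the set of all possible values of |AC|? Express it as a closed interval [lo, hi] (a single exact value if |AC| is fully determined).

|AB| ∈ {45}
|BC| ∈ {10}
|AC| ∈ {5·√(67)}

|AC| = 5·√(67)  (≈ 40.9268)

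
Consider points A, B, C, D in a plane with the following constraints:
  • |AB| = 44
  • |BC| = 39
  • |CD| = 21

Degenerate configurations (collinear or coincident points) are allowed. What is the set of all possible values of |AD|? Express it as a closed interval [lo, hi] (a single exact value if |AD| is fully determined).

|AB| ∈ {44}
|BC| ∈ {39}
|CD| ∈ {21}
|AC| ∈ [5, 83]
|BD| ∈ [18, 60]
|AD| ∈ [0, 104]

|AD| ∈ [0, 104]  (≈ [0.0000, 104.0000])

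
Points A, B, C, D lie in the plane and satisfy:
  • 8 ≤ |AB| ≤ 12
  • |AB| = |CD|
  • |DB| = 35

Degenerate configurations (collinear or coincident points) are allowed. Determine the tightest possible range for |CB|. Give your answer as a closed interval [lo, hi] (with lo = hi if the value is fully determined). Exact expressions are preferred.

|CB| ∈ [23, 47]  (≈ [23.0000, 47.0000])

|AB| ∈ [8, 12]
|BD| ∈ {35}
|CD| ∈ [8, 12]
|AD| ∈ [23, 47]
|BC| ∈ [23, 47]
|AC| ∈ [11, 59]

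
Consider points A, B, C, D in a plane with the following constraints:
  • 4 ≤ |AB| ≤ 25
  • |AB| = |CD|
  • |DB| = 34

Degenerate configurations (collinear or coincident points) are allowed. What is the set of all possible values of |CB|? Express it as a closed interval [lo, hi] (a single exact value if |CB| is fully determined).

|CB| ∈ [9, 59]  (≈ [9.0000, 59.0000])

|AB| ∈ [4, 25]
|BD| ∈ {34}
|CD| ∈ [4, 25]
|AD| ∈ [9, 59]
|BC| ∈ [9, 59]
|AC| ∈ [0, 84]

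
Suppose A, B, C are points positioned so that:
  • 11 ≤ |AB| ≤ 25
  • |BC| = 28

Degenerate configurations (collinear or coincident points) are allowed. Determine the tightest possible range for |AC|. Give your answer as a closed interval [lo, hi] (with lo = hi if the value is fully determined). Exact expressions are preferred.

|AB| ∈ [11, 25]
|BC| ∈ {28}
|AC| ∈ [3, 53]

|AC| ∈ [3, 53]  (≈ [3.0000, 53.0000])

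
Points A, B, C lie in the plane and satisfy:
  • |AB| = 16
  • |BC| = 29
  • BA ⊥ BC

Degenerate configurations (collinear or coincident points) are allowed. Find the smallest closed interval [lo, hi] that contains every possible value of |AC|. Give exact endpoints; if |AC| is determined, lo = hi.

|AB| ∈ {16}
|BC| ∈ {29}
|AC| ∈ {√(1097)}

|AC| = √(1097)  (≈ 33.1210)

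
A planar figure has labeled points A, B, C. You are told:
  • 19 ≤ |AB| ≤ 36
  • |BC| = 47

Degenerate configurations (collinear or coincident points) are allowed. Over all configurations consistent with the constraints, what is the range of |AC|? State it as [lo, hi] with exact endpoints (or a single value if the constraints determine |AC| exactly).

|AB| ∈ [19, 36]
|BC| ∈ {47}
|AC| ∈ [11, 83]

|AC| ∈ [11, 83]  (≈ [11.0000, 83.0000])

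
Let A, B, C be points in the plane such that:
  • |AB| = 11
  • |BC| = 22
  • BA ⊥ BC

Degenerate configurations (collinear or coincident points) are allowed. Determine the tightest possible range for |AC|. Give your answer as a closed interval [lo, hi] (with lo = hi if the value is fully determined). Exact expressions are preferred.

|AC| = 11·√(5)  (≈ 24.5967)

|AB| ∈ {11}
|BC| ∈ {22}
|AC| ∈ {11·√(5)}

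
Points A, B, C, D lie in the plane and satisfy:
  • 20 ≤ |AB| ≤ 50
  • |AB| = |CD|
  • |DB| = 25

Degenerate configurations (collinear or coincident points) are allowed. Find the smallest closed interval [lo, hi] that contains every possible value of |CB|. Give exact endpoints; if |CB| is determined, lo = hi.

|CB| ∈ [0, 75]  (≈ [0.0000, 75.0000])

|AB| ∈ [20, 50]
|BD| ∈ {25}
|CD| ∈ [20, 50]
|AD| ∈ [0, 75]
|BC| ∈ [0, 75]
|AC| ∈ [0, 125]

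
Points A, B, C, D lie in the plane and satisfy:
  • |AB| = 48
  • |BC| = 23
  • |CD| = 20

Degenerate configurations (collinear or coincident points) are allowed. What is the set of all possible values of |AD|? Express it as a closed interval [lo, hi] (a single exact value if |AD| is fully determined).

|AB| ∈ {48}
|BC| ∈ {23}
|CD| ∈ {20}
|AC| ∈ [25, 71]
|BD| ∈ [3, 43]
|AD| ∈ [5, 91]

|AD| ∈ [5, 91]  (≈ [5.0000, 91.0000])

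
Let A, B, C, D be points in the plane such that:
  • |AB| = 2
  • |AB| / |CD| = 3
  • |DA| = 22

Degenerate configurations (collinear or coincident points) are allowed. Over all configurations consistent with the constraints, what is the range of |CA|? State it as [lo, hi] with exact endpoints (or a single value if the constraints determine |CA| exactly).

|CA| ∈ [64/3, 68/3]  (≈ [21.3333, 22.6667])

|AB| ∈ {2}
|AD| ∈ {22}
|CD| ∈ {2/3}
|BD| ∈ [20, 24]
|AC| ∈ [64/3, 68/3]
|BC| ∈ [58/3, 74/3]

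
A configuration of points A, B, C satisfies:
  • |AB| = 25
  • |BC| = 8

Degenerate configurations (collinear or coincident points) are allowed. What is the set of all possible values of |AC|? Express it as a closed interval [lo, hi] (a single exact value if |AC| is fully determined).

|AB| ∈ {25}
|BC| ∈ {8}
|AC| ∈ [17, 33]

|AC| ∈ [17, 33]  (≈ [17.0000, 33.0000])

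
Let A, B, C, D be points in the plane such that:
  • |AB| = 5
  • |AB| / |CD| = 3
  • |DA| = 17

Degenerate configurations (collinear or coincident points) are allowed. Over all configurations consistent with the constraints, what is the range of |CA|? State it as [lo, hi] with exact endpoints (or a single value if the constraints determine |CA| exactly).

|CA| ∈ [46/3, 56/3]  (≈ [15.3333, 18.6667])

|AB| ∈ {5}
|AD| ∈ {17}
|CD| ∈ {5/3}
|BD| ∈ [12, 22]
|AC| ∈ [46/3, 56/3]
|BC| ∈ [31/3, 71/3]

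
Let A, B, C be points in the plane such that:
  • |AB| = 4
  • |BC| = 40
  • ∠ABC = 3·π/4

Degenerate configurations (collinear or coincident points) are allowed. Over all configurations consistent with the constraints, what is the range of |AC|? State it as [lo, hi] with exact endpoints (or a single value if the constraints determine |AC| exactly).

|AB| ∈ {4}
|BC| ∈ {40}
|AC| ∈ {4·√(10·√(2) + 101)}

|AC| = 4·√(10·√(2) + 101)  (≈ 42.9217)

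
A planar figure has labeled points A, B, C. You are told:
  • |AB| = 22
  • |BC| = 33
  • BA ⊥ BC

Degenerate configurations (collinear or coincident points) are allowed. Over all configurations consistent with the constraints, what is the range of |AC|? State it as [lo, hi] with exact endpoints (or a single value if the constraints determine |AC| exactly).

|AB| ∈ {22}
|BC| ∈ {33}
|AC| ∈ {11·√(13)}

|AC| = 11·√(13)  (≈ 39.6611)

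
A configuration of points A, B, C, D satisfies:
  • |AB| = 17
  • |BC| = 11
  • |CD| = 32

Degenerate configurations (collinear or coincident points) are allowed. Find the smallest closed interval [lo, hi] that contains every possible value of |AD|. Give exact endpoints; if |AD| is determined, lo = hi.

|AB| ∈ {17}
|BC| ∈ {11}
|CD| ∈ {32}
|AC| ∈ [6, 28]
|BD| ∈ [21, 43]
|AD| ∈ [4, 60]

|AD| ∈ [4, 60]  (≈ [4.0000, 60.0000])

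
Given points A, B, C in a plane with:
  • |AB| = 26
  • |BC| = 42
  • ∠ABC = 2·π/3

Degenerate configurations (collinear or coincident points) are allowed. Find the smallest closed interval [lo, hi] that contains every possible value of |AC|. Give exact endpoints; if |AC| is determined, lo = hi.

|AC| = 2·√(883)  (≈ 59.4306)

|AB| ∈ {26}
|BC| ∈ {42}
|AC| ∈ {2·√(883)}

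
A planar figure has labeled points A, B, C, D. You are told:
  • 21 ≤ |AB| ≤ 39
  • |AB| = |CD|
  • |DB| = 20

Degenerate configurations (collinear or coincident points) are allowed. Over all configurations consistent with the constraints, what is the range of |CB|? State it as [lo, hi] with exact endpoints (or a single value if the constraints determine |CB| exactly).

|AB| ∈ [21, 39]
|BD| ∈ {20}
|CD| ∈ [21, 39]
|AD| ∈ [1, 59]
|BC| ∈ [1, 59]
|AC| ∈ [0, 98]

|CB| ∈ [1, 59]  (≈ [1.0000, 59.0000])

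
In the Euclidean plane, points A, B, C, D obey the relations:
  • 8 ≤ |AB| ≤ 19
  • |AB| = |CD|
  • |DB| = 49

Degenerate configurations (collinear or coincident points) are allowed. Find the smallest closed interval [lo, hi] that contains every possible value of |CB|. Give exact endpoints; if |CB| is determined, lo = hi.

|CB| ∈ [30, 68]  (≈ [30.0000, 68.0000])

|AB| ∈ [8, 19]
|BD| ∈ {49}
|CD| ∈ [8, 19]
|AD| ∈ [30, 68]
|BC| ∈ [30, 68]
|AC| ∈ [11, 87]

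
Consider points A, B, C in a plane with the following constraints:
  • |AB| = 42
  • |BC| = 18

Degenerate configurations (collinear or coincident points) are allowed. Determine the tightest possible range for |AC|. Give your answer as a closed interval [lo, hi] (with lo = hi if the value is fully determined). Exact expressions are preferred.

|AB| ∈ {42}
|BC| ∈ {18}
|AC| ∈ [24, 60]

|AC| ∈ [24, 60]  (≈ [24.0000, 60.0000])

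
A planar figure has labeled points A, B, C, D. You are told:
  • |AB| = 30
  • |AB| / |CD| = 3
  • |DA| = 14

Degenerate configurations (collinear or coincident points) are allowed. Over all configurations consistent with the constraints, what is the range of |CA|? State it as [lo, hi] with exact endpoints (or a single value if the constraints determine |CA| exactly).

|CA| ∈ [4, 24]  (≈ [4.0000, 24.0000])

|AB| ∈ {30}
|AD| ∈ {14}
|CD| ∈ {10}
|BD| ∈ [16, 44]
|AC| ∈ [4, 24]
|BC| ∈ [6, 54]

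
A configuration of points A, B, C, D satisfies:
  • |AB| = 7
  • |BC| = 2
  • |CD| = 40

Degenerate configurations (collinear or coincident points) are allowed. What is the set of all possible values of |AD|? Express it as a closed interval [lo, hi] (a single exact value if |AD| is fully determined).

|AD| ∈ [31, 49]  (≈ [31.0000, 49.0000])

|AB| ∈ {7}
|BC| ∈ {2}
|CD| ∈ {40}
|AC| ∈ [5, 9]
|BD| ∈ [38, 42]
|AD| ∈ [31, 49]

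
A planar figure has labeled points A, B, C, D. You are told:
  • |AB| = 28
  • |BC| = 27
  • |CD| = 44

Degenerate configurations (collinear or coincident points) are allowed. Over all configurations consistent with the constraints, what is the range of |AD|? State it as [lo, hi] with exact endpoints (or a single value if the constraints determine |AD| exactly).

|AD| ∈ [0, 99]  (≈ [0.0000, 99.0000])

|AB| ∈ {28}
|BC| ∈ {27}
|CD| ∈ {44}
|AC| ∈ [1, 55]
|BD| ∈ [17, 71]
|AD| ∈ [0, 99]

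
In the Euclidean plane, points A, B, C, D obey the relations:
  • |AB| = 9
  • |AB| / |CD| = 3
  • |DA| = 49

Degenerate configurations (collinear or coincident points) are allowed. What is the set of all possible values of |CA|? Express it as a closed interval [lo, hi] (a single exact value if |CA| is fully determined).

|AB| ∈ {9}
|AD| ∈ {49}
|CD| ∈ {3}
|BD| ∈ [40, 58]
|AC| ∈ [46, 52]
|BC| ∈ [37, 61]

|CA| ∈ [46, 52]  (≈ [46.0000, 52.0000])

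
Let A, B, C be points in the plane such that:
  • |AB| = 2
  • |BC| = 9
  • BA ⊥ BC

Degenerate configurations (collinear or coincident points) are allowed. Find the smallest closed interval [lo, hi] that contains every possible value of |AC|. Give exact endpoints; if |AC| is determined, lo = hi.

|AC| = √(85)  (≈ 9.2195)

|AB| ∈ {2}
|BC| ∈ {9}
|AC| ∈ {√(85)}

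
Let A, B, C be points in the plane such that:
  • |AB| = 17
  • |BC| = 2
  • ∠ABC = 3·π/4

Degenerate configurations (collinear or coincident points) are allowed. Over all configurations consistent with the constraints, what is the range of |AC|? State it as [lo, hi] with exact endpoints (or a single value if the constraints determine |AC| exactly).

|AC| = √(34·√(2) + 293)  (≈ 18.4684)

|AB| ∈ {17}
|BC| ∈ {2}
|AC| ∈ {√(34·√(2) + 293)}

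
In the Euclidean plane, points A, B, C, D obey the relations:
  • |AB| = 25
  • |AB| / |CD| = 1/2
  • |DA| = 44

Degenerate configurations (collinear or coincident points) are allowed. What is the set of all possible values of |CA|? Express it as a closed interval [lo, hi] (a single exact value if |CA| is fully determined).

|AB| ∈ {25}
|AD| ∈ {44}
|CD| ∈ {50}
|BD| ∈ [19, 69]
|AC| ∈ [6, 94]
|BC| ∈ [0, 119]

|CA| ∈ [6, 94]  (≈ [6.0000, 94.0000])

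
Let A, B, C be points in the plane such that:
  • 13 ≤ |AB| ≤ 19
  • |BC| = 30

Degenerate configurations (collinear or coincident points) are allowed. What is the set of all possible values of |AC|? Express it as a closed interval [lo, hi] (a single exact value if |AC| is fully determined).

|AC| ∈ [11, 49]  (≈ [11.0000, 49.0000])

|AB| ∈ [13, 19]
|BC| ∈ {30}
|AC| ∈ [11, 49]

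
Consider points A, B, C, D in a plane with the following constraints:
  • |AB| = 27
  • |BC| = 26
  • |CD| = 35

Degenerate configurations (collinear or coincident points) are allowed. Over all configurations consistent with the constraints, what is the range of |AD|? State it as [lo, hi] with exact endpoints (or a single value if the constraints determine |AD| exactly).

|AD| ∈ [0, 88]  (≈ [0.0000, 88.0000])

|AB| ∈ {27}
|BC| ∈ {26}
|CD| ∈ {35}
|AC| ∈ [1, 53]
|BD| ∈ [9, 61]
|AD| ∈ [0, 88]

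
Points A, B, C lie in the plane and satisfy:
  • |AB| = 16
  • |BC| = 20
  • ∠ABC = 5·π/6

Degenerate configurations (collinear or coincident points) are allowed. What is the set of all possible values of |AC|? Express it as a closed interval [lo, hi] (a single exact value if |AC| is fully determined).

|AC| = 4·√(20·√(3) + 41)  (≈ 34.7887)

|AB| ∈ {16}
|BC| ∈ {20}
|AC| ∈ {4·√(20·√(3) + 41)}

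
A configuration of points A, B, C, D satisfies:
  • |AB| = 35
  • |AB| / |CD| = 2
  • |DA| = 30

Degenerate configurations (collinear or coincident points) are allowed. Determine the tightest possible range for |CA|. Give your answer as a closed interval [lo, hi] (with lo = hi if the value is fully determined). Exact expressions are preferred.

|CA| ∈ [25/2, 95/2]  (≈ [12.5000, 47.5000])

|AB| ∈ {35}
|AD| ∈ {30}
|CD| ∈ {35/2}
|BD| ∈ [5, 65]
|AC| ∈ [25/2, 95/2]
|BC| ∈ [0, 165/2]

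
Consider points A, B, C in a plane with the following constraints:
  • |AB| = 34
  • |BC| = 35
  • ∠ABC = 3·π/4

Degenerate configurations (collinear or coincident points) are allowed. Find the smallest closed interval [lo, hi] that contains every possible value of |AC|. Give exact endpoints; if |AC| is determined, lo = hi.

|AB| ∈ {34}
|BC| ∈ {35}
|AC| ∈ {√(1190·√(2) + 2381)}

|AC| = √(1190·√(2) + 2381)  (≈ 63.7488)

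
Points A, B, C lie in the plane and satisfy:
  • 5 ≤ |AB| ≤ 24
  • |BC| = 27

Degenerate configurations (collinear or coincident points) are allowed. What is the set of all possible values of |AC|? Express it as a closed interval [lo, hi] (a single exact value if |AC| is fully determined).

|AB| ∈ [5, 24]
|BC| ∈ {27}
|AC| ∈ [3, 51]

|AC| ∈ [3, 51]  (≈ [3.0000, 51.0000])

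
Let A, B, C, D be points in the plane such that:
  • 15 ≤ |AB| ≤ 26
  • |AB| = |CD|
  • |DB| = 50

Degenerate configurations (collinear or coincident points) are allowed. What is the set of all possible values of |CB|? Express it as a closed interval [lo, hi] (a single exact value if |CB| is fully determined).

|CB| ∈ [24, 76]  (≈ [24.0000, 76.0000])

|AB| ∈ [15, 26]
|BD| ∈ {50}
|CD| ∈ [15, 26]
|AD| ∈ [24, 76]
|BC| ∈ [24, 76]
|AC| ∈ [0, 102]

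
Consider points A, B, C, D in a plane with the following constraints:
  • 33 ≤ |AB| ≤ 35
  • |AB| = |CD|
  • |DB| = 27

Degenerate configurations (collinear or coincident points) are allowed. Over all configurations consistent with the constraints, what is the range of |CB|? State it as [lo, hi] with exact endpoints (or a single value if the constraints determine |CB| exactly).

|AB| ∈ [33, 35]
|BD| ∈ {27}
|CD| ∈ [33, 35]
|AD| ∈ [6, 62]
|BC| ∈ [6, 62]
|AC| ∈ [0, 97]

|CB| ∈ [6, 62]  (≈ [6.0000, 62.0000])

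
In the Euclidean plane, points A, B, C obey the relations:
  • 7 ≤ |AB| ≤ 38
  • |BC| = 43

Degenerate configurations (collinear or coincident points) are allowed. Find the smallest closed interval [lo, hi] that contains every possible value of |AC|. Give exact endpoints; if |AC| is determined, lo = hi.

|AB| ∈ [7, 38]
|BC| ∈ {43}
|AC| ∈ [5, 81]

|AC| ∈ [5, 81]  (≈ [5.0000, 81.0000])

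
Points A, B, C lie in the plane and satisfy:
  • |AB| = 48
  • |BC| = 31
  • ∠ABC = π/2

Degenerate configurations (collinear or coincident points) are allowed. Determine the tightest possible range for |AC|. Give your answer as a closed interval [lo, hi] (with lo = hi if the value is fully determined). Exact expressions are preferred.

|AB| ∈ {48}
|BC| ∈ {31}
|AC| ∈ {√(3265)}

|AC| = √(3265)  (≈ 57.1402)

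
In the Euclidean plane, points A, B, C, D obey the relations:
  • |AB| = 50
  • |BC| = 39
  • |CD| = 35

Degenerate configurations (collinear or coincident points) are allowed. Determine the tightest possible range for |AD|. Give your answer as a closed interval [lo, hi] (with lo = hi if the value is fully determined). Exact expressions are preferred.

|AB| ∈ {50}
|BC| ∈ {39}
|CD| ∈ {35}
|AC| ∈ [11, 89]
|BD| ∈ [4, 74]
|AD| ∈ [0, 124]

|AD| ∈ [0, 124]  (≈ [0.0000, 124.0000])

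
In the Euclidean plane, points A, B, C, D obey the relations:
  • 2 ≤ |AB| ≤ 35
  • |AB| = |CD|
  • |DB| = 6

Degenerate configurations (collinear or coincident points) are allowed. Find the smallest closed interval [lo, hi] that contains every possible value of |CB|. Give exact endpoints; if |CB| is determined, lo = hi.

|AB| ∈ [2, 35]
|BD| ∈ {6}
|CD| ∈ [2, 35]
|AD| ∈ [0, 41]
|BC| ∈ [0, 41]
|AC| ∈ [0, 76]

|CB| ∈ [0, 41]  (≈ [0.0000, 41.0000])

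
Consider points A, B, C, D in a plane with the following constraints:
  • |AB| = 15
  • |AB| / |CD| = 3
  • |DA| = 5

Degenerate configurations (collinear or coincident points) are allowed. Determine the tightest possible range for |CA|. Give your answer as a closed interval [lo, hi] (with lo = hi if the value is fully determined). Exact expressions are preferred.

|CA| ∈ [0, 10]  (≈ [0.0000, 10.0000])

|AB| ∈ {15}
|AD| ∈ {5}
|CD| ∈ {5}
|BD| ∈ [10, 20]
|AC| ∈ [0, 10]
|BC| ∈ [5, 25]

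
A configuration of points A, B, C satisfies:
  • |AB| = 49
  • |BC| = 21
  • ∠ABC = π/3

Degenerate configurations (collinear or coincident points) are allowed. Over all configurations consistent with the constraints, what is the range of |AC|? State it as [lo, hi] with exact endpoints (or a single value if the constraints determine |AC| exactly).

|AC| = 7·√(37)  (≈ 42.5793)

|AB| ∈ {49}
|BC| ∈ {21}
|AC| ∈ {7·√(37)}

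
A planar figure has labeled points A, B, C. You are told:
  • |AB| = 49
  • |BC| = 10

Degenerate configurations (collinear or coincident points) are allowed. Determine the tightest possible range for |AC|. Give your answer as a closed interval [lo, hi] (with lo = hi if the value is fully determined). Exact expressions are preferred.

|AC| ∈ [39, 59]  (≈ [39.0000, 59.0000])

|AB| ∈ {49}
|BC| ∈ {10}
|AC| ∈ [39, 59]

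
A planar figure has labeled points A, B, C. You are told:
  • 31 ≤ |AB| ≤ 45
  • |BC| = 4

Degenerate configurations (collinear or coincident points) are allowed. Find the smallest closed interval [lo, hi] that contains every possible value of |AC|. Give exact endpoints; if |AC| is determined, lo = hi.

|AC| ∈ [27, 49]  (≈ [27.0000, 49.0000])

|AB| ∈ [31, 45]
|BC| ∈ {4}
|AC| ∈ [27, 49]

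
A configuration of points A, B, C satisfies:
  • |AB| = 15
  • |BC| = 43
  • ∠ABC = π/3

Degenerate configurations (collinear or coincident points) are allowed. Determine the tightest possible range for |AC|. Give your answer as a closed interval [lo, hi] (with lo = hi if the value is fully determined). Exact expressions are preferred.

|AC| = √(1429)  (≈ 37.8021)

|AB| ∈ {15}
|BC| ∈ {43}
|AC| ∈ {√(1429)}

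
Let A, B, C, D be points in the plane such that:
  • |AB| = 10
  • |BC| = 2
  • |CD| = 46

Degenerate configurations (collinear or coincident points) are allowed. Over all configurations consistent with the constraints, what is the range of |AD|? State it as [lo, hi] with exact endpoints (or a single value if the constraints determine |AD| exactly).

|AD| ∈ [34, 58]  (≈ [34.0000, 58.0000])

|AB| ∈ {10}
|BC| ∈ {2}
|CD| ∈ {46}
|AC| ∈ [8, 12]
|BD| ∈ [44, 48]
|AD| ∈ [34, 58]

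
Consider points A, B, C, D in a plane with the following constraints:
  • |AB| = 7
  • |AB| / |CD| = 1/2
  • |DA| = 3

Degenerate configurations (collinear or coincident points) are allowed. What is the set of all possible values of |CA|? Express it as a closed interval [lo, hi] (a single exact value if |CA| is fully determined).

|CA| ∈ [11, 17]  (≈ [11.0000, 17.0000])

|AB| ∈ {7}
|AD| ∈ {3}
|CD| ∈ {14}
|BD| ∈ [4, 10]
|AC| ∈ [11, 17]
|BC| ∈ [4, 24]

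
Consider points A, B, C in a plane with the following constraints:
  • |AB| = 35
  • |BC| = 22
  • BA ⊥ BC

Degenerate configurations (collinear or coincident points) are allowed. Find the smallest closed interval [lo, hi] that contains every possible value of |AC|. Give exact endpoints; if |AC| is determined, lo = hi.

|AB| ∈ {35}
|BC| ∈ {22}
|AC| ∈ {√(1709)}

|AC| = √(1709)  (≈ 41.3401)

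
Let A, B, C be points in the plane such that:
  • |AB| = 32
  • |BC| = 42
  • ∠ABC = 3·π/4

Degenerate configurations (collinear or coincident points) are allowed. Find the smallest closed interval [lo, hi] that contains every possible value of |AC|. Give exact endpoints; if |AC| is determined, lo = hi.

|AC| = 2·√(336·√(2) + 697)  (≈ 68.4741)

|AB| ∈ {32}
|BC| ∈ {42}
|AC| ∈ {2·√(336·√(2) + 697)}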